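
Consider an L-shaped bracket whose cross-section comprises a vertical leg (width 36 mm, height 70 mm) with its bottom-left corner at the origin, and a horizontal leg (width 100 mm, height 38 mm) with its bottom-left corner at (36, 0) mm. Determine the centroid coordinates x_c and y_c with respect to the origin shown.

x_c = 58.89 mm, y_c = 25.38 mm

vertical leg: A = 36 × 70 = 2520.00, centroid at (18.00, 35.00).
horizontal leg: A = 100 × 38 = 3800.00, centroid at (86.00, 19.00).
ΣA = 6320.00 mm², ΣAx_c = 372160.00 mm³, ΣAy_c = 160400.00 mm³.
x_c = 372160.00/6320.00 = 58.89 mm; y_c = 160400.00/6320.00 = 25.38 mm.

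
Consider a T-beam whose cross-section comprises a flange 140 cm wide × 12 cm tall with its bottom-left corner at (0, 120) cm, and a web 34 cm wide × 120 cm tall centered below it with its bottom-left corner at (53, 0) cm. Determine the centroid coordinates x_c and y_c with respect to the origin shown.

web: A = 34 × 120 = 4080.00, centroid at (70.00, 60.00).
flange: A = 140 × 12 = 1680.00, centroid at (70.00, 126.00).
ΣA = 5760.00 cm², ΣAx_c = 403200.00 cm³, ΣAy_c = 456480.00 cm³.
x_c = 403200.00/5760.00 = 70.00 cm; y_c = 456480.00/5760.00 = 79.25 cm.

x_c = 70.00 cm, y_c = 79.25 cm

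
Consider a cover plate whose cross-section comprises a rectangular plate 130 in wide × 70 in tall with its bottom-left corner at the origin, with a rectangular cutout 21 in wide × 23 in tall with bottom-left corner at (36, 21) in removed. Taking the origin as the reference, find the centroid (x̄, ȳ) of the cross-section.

Part | A | x̄ᵢ | ȳᵢ | A·x̄ᵢ | A·ȳᵢ
plate | 9100.00 | 65.00 | 35.00 | 591500.00 | 318500.00
hole | -483.00 | 46.50 | 32.50 | -22459.50 | -15697.50
Σ | 8617.00 |  |  | 569040.50 | 302802.50
x̄ = 569040.50 / 8617.00 = 66.04 in
ȳ = 302802.50 / 8617.00 = 35.14 in

x̄ = 66.04 in, ȳ = 35.14 in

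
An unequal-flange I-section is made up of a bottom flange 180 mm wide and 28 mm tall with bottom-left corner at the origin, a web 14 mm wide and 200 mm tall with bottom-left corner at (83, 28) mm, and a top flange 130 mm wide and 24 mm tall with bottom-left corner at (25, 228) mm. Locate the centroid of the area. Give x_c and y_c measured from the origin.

Part | A | x̄ᵢ | ȳᵢ | A·x̄ᵢ | A·ȳᵢ
bottom flange | 5040.00 | 90.00 | 14.00 | 453600.00 | 70560.00
web | 2800.00 | 90.00 | 128.00 | 252000.00 | 358400.00
top flange | 3120.00 | 90.00 | 240.00 | 280800.00 | 748800.00
Σ | 10960.00 |  |  | 986400.00 | 1177760.00
x_c = 986400.00 / 10960.00 = 90.00 mm
y_c = 1177760.00 / 10960.00 = 107.46 mm

x_c = 90.00 mm, y_c = 107.46 mm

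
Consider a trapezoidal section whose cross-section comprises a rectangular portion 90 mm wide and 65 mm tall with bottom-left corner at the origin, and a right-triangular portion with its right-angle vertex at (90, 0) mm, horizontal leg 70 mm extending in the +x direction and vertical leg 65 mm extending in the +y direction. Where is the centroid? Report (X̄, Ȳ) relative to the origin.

X̄ = 64.13 mm, Ȳ = 29.47 mm

Part | A | x̄ᵢ | ȳᵢ | A·x̄ᵢ | A·ȳᵢ
rectangular portion | 5850.00 | 45.00 | 32.50 | 263250.00 | 190125.00
triangular portion | 2275.00 | 113.33 | 21.67 | 257833.33 | 49291.67
Σ | 8125.00 |  |  | 521083.33 | 239416.67
X̄ = 521083.33 / 8125.00 = 64.13 mm
Ȳ = 239416.67 / 8125.00 = 29.47 mm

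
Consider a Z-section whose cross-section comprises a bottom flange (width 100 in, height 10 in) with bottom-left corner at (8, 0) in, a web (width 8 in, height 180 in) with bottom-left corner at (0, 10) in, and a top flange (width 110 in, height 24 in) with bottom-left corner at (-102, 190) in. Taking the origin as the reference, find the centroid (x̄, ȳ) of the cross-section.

bottom flange: A = 100 × 10 = 1000.00, centroid at (58.00, 5.00).
web: A = 8 × 180 = 1440.00, centroid at (4.00, 100.00).
top flange: A = 110 × 24 = 2640.00, centroid at (-47.00, 202.00).
ΣA = 5080.00 in²
ΣAx̄ = (1000.00)(58.00) + (1440.00)(4.00) + (2640.00)(-47.00) = -60320.00 in³
ΣAȳ = (1000.00)(5.00) + (1440.00)(100.00) + (2640.00)(202.00) = 682280.00 in³
x̄ = -60320.00 / 5080.00 = -11.87 in
ȳ = 682280.00 / 5080.00 = 134.31 in

x̄ = -11.87 in, ȳ = 134.31 in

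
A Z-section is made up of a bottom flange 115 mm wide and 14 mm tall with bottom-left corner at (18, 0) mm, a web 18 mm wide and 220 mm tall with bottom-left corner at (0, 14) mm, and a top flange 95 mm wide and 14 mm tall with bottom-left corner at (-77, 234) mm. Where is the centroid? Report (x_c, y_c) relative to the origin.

x_c = 17.10 mm, y_c = 119.25 mm

bottom flange: A = 115 × 14 = 1610.00, centroid at (75.50, 7.00).
web: A = 18 × 220 = 3960.00, centroid at (9.00, 124.00).
top flange: A = 95 × 14 = 1330.00, centroid at (-29.50, 241.00).
ΣA = 6900.00 mm², ΣAx_c = 117960.00 mm³, ΣAy_c = 822840.00 mm³.
x_c = 117960.00/6900.00 = 17.10 mm; y_c = 822840.00/6900.00 = 119.25 mm.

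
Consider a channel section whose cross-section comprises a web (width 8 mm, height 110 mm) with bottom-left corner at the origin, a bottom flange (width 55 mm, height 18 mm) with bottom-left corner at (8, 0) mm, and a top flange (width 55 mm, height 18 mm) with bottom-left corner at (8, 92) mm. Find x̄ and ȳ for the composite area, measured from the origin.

x̄ = 25.81 mm, ȳ = 55.00 mm

web: A = 8 × 110 = 880.00, centroid at (4.00, 55.00).
bottom flange: A = 55 × 18 = 990.00, centroid at (35.50, 9.00).
top flange: A = 55 × 18 = 990.00, centroid at (35.50, 101.00).
ΣA = 2860.00 mm², ΣAx̄ = 73810.00 mm³, ΣAȳ = 157300.00 mm³.
x̄ = 73810.00/2860.00 = 25.81 mm; ȳ = 157300.00/2860.00 = 55.00 mm.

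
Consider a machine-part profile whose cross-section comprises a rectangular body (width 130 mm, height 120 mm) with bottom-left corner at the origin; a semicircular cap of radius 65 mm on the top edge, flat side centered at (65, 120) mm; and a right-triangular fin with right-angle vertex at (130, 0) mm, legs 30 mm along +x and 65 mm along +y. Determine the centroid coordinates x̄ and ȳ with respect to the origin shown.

x̄ = 68.15 mm, ȳ = 83.43 mm

rectangular body: A = 130 × 120 = 15600.00, centroid at (65.00, 60.00).
semicircular top: A = ½π·65² = 6636.61, centroid at (65.00, 147.59).
triangular fin: A = ½·30·65 = 975.00, centroid at (140.00, 21.67).
ΣA = 23211.61 mm², ΣAx̄ = 1581879.94 mm³, ΣAȳ = 1936602.07 mm³.
x̄ = 1581879.94/23211.61 = 68.15 mm; ȳ = 1936602.07/23211.61 = 83.43 mm.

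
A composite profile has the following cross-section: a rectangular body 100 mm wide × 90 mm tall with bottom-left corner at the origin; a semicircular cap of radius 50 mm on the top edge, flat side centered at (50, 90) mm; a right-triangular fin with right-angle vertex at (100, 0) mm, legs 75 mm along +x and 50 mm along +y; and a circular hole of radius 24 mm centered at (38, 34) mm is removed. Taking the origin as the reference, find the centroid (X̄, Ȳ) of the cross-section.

X̄ = 62.49 mm, Ȳ = 62.46 mm

Part | A | x̄ᵢ | ȳᵢ | A·x̄ᵢ | A·ȳᵢ
rectangular body | 9000.00 | 50.00 | 45.00 | 450000.00 | 405000.00
semicircular top | 3926.99 | 50.00 | 111.22 | 196349.54 | 436762.51
triangular fin | 1875.00 | 125.00 | 16.67 | 234375.00 | 31250.00
hole | -1809.56 | 38.00 | 34.00 | -68763.18 | -61524.95
Σ | 12992.43 |  |  | 811961.36 | 811487.56
X̄ = 811961.36 / 12992.43 = 62.49 mm
Ȳ = 811487.56 / 12992.43 = 62.46 mm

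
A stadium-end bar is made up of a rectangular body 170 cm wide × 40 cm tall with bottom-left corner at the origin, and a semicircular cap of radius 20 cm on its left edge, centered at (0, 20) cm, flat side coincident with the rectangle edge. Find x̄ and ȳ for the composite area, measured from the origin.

rectangular body: A = 170 × 40 = 6800.00, centroid at (85.00, 20.00).
semicircular end: A = ½π·20² = 628.32, centroid at (-8.49, 20.00).
ΣA = 7428.32 cm²
ΣAx̄ = (6800.00)(85.00) + (628.32)(-8.49) = 572666.67 cm³
ΣAȳ = (6800.00)(20.00) + (628.32)(20.00) = 148566.37 cm³
x̄ = 572666.67 / 7428.32 = 77.09 cm
ȳ = 148566.37 / 7428.32 = 20.00 cm

x̄ = 77.09 cm, ȳ = 20.00 cm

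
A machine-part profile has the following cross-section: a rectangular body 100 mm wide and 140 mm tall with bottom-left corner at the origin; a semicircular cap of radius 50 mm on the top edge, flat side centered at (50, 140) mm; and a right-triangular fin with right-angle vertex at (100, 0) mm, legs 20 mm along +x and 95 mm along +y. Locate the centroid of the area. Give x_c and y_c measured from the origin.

rectangular body: A = 100 × 140 = 14000.00, centroid at (50.00, 70.00).
semicircular top: A = ½π·50² = 3926.99, centroid at (50.00, 161.22).
triangular fin: A = ½·20·95 = 950.00, centroid at (106.67, 31.67).
ΣA = 18876.99 mm²
ΣAx_c = (14000.00)(50.00) + (3926.99)(50.00) + (950.00)(106.67) = 997682.87 mm³
ΣAy_c = (14000.00)(70.00) + (3926.99)(161.22) + (950.00)(31.67) = 1643195.38 mm³
x_c = 997682.87 / 18876.99 = 52.85 mm
y_c = 1643195.38 / 18876.99 = 87.05 mm

x_c = 52.85 mm, y_c = 87.05 mm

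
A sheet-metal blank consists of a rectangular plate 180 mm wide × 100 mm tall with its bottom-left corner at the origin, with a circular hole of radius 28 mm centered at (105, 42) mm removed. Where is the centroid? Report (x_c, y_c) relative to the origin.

x_c = 87.62 mm, y_c = 51.27 mm

plate: A = 180 × 100 = 18000.00, centroid at (90.00, 50.00).
hole: A = −π·28² = -2463.01, centroid at (105.00, 42.00).
ΣA = 15536.99 mm², ΣAx_c = 1361384.09 mm³, ΣAy_c = 796553.64 mm³.
x_c = 1361384.09/15536.99 = 87.62 mm; y_c = 796553.64/15536.99 = 51.27 mm.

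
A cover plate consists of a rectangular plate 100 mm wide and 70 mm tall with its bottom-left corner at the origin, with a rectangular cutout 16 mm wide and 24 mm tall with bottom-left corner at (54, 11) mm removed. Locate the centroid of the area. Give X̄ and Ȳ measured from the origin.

X̄ = 49.30 mm, Ȳ = 35.70 mm

Part | A | x̄ᵢ | ȳᵢ | A·x̄ᵢ | A·ȳᵢ
plate | 7000.00 | 50.00 | 35.00 | 350000.00 | 245000.00
hole | -384.00 | 62.00 | 23.00 | -23808.00 | -8832.00
Σ | 6616.00 |  |  | 326192.00 | 236168.00
X̄ = 326192.00 / 6616.00 = 49.30 mm
Ȳ = 236168.00 / 6616.00 = 35.70 mm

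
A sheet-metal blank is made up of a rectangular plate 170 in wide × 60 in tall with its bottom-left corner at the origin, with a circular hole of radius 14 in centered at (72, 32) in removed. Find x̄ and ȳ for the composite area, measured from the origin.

x̄ = 85.84 in, ȳ = 29.87 in

Part | A | x̄ᵢ | ȳᵢ | A·x̄ᵢ | A·ȳᵢ
plate | 10200.00 | 85.00 | 30.00 | 867000.00 | 306000.00
hole | -615.75 | 72.00 | 32.00 | -44334.16 | -19704.07
Σ | 9584.25 |  |  | 822665.84 | 286295.93
x̄ = 822665.84 / 9584.25 = 85.84 in
ȳ = 286295.93 / 9584.25 = 29.87 in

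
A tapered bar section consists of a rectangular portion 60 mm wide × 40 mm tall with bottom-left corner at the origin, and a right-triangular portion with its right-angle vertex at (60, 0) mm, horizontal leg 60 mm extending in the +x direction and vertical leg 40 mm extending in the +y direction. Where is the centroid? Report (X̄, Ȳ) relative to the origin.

Part | A | x̄ᵢ | ȳᵢ | A·x̄ᵢ | A·ȳᵢ
rectangular portion | 2400.00 | 30.00 | 20.00 | 72000.00 | 48000.00
triangular portion | 1200.00 | 80.00 | 13.33 | 96000.00 | 16000.00
Σ | 3600.00 |  |  | 168000.00 | 64000.00
X̄ = 168000.00 / 3600.00 = 46.67 mm
Ȳ = 64000.00 / 3600.00 = 17.78 mm

X̄ = 46.67 mm, Ȳ = 17.78 mm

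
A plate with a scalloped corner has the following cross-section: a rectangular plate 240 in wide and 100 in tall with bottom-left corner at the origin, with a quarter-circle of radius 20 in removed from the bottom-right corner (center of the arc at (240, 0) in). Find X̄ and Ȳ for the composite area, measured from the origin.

Part | A | x̄ᵢ | ȳᵢ | A·x̄ᵢ | A·ȳᵢ
plate | 24000.00 | 120.00 | 50.00 | 2880000.00 | 1200000.00
removed quarter-circle | -314.16 | 231.51 | 8.49 | -72731.56 | -2666.67
Σ | 23685.84 |  |  | 2807268.44 | 1197333.33
X̄ = 2807268.44 / 23685.84 = 118.52 in
Ȳ = 1197333.33 / 23685.84 = 50.55 in

X̄ = 118.52 in, Ȳ = 50.55 in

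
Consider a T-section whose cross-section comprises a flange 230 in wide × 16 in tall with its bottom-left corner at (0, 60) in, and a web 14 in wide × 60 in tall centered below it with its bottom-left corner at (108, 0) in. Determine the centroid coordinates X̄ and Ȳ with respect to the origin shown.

Part | A | x̄ᵢ | ȳᵢ | A·x̄ᵢ | A·ȳᵢ
web | 840.00 | 115.00 | 30.00 | 96600.00 | 25200.00
flange | 3680.00 | 115.00 | 68.00 | 423200.00 | 250240.00
Σ | 4520.00 |  |  | 519800.00 | 275440.00
X̄ = 519800.00 / 4520.00 = 115.00 in
Ȳ = 275440.00 / 4520.00 = 60.94 in

X̄ = 115.00 in, Ȳ = 60.94 in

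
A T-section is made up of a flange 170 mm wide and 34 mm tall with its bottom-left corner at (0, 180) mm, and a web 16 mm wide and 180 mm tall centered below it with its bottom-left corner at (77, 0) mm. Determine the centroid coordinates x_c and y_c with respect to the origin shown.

Part | A | x̄ᵢ | ȳᵢ | A·x̄ᵢ | A·ȳᵢ
web | 2880.00 | 85.00 | 90.00 | 244800.00 | 259200.00
flange | 5780.00 | 85.00 | 197.00 | 491300.00 | 1138660.00
Σ | 8660.00 |  |  | 736100.00 | 1397860.00
x_c = 736100.00 / 8660.00 = 85.00 mm
y_c = 1397860.00 / 8660.00 = 161.42 mm

x_c = 85.00 mm, y_c = 161.42 mm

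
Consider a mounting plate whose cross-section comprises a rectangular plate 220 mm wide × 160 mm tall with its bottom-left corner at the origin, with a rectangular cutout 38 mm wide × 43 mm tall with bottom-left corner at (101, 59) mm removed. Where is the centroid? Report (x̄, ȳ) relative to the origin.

x̄ = 109.51 mm, ȳ = 79.98 mm

Part | A | x̄ᵢ | ȳᵢ | A·x̄ᵢ | A·ȳᵢ
plate | 35200.00 | 110.00 | 80.00 | 3872000.00 | 2816000.00
hole | -1634.00 | 120.00 | 80.50 | -196080.00 | -131537.00
Σ | 33566.00 |  |  | 3675920.00 | 2684463.00
x̄ = 3675920.00 / 33566.00 = 109.51 mm
ȳ = 2684463.00 / 33566.00 = 79.98 mm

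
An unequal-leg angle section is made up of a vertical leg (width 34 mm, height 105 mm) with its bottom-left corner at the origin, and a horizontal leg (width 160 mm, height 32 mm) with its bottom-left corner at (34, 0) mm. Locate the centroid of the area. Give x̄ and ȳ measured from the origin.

x̄ = 74.15 mm, ȳ = 30.99 mm

vertical leg: A = 34 × 105 = 3570.00, centroid at (17.00, 52.50).
horizontal leg: A = 160 × 32 = 5120.00, centroid at (114.00, 16.00).
ΣA = 8690.00 mm², ΣAx̄ = 644370.00 mm³, ΣAȳ = 269345.00 mm³.
x̄ = 644370.00/8690.00 = 74.15 mm; ȳ = 269345.00/8690.00 = 30.99 mm.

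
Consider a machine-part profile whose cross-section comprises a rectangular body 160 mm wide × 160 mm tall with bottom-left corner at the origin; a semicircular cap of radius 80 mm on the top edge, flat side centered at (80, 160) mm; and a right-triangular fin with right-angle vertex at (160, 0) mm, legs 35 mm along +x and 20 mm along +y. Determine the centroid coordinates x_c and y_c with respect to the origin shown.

rectangular body: A = 160 × 160 = 25600.00, centroid at (80.00, 80.00).
semicircular top: A = ½π·80² = 10053.10, centroid at (80.00, 193.95).
triangular fin: A = ½·35·20 = 350.00, centroid at (171.67, 6.67).
ΣA = 36003.10 mm²
ΣAx_c = (25600.00)(80.00) + (10053.10)(80.00) + (350.00)(171.67) = 2912331.05 mm³
ΣAy_c = (25600.00)(80.00) + (10053.10)(193.95) + (350.00)(6.67) = 4000162.11 mm³
x_c = 2912331.05 / 36003.10 = 80.89 mm
y_c = 4000162.11 / 36003.10 = 111.11 mm

x_c = 80.89 mm, y_c = 111.11 mm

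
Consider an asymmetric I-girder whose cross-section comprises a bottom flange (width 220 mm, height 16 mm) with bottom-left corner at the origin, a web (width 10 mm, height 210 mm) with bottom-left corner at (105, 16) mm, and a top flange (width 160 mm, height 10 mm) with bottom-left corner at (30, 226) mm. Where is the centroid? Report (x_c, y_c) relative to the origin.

x_c = 110.00 mm, y_c = 90.29 mm

bottom flange: A = 220 × 16 = 3520.00, centroid at (110.00, 8.00).
web: A = 10 × 210 = 2100.00, centroid at (110.00, 121.00).
top flange: A = 160 × 10 = 1600.00, centroid at (110.00, 231.00).
ΣA = 7220.00 mm², ΣAx_c = 794200.00 mm³, ΣAy_c = 651860.00 mm³.
x_c = 794200.00/7220.00 = 110.00 mm; y_c = 651860.00/7220.00 = 90.29 mm.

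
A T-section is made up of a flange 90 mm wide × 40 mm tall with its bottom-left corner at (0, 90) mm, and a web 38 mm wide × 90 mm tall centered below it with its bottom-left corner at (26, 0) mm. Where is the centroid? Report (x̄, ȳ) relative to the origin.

x̄ = 45.00 mm, ȳ = 78.33 mm

web: A = 38 × 90 = 3420.00, centroid at (45.00, 45.00).
flange: A = 90 × 40 = 3600.00, centroid at (45.00, 110.00).
ΣA = 7020.00 mm², ΣAx̄ = 315900.00 mm³, ΣAȳ = 549900.00 mm³.
x̄ = 315900.00/7020.00 = 45.00 mm; ȳ = 549900.00/7020.00 = 78.33 mm.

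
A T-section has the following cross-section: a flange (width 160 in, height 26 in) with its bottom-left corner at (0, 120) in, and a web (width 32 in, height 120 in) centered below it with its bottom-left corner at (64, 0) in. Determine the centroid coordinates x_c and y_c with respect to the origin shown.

x_c = 80.00 in, y_c = 97.96 in

Part | A | x̄ᵢ | ȳᵢ | A·x̄ᵢ | A·ȳᵢ
web | 3840.00 | 80.00 | 60.00 | 307200.00 | 230400.00
flange | 4160.00 | 80.00 | 133.00 | 332800.00 | 553280.00
Σ | 8000.00 |  |  | 640000.00 | 783680.00
x_c = 640000.00 / 8000.00 = 80.00 in
y_c = 783680.00 / 8000.00 = 97.96 in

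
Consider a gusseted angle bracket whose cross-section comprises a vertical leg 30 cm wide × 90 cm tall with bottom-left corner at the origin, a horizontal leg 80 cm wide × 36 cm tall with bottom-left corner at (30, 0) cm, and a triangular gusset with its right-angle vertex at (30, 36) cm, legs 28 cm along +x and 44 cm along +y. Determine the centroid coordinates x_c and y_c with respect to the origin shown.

x_c = 42.98 cm, y_c = 33.01 cm

Part | A | x̄ᵢ | ȳᵢ | A·x̄ᵢ | A·ȳᵢ
vertical leg | 2700.00 | 15.00 | 45.00 | 40500.00 | 121500.00
horizontal leg | 2880.00 | 70.00 | 18.00 | 201600.00 | 51840.00
gusset | 616.00 | 39.33 | 50.67 | 24229.33 | 31210.67
Σ | 6196.00 |  |  | 266329.33 | 204550.67
x_c = 266329.33 / 6196.00 = 42.98 cm
y_c = 204550.67 / 6196.00 = 33.01 cm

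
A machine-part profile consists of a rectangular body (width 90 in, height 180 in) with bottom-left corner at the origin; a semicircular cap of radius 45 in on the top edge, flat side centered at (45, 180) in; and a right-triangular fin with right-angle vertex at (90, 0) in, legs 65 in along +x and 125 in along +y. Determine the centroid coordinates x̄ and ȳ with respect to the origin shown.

x̄ = 56.55 in, ȳ = 96.43 in

Part | A | x̄ᵢ | ȳᵢ | A·x̄ᵢ | A·ȳᵢ
rectangular body | 16200.00 | 45.00 | 90.00 | 729000.00 | 1458000.00
semicircular top | 3180.86 | 45.00 | 199.10 | 143138.82 | 633305.26
triangular fin | 4062.50 | 111.67 | 41.67 | 453645.83 | 169270.83
Σ | 23443.36 |  |  | 1325784.65 | 2260576.09
x̄ = 1325784.65 / 23443.36 = 56.55 in
ȳ = 2260576.09 / 23443.36 = 96.43 in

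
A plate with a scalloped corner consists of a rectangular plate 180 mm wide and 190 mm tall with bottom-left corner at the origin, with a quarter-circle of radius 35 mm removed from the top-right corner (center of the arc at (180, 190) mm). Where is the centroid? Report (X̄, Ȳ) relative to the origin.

X̄ = 87.82 mm, Ȳ = 92.68 mm

plate: A = 180 × 190 = 34200.00, centroid at (90.00, 95.00).
removed quarter-circle: A = −¼π·35² = -962.11, centroid at (165.15, 175.15).
ΣA = 33237.89 mm², ΣAX̄ = 2919111.37 mm³, ΣAȲ = 3080490.24 mm³.
X̄ = 2919111.37/33237.89 = 87.82 mm; Ȳ = 3080490.24/33237.89 = 92.68 mm.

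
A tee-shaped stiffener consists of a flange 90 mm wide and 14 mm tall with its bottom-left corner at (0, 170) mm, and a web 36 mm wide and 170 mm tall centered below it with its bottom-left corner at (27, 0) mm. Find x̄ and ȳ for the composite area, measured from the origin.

Part | A | x̄ᵢ | ȳᵢ | A·x̄ᵢ | A·ȳᵢ
web | 6120.00 | 45.00 | 85.00 | 275400.00 | 520200.00
flange | 1260.00 | 45.00 | 177.00 | 56700.00 | 223020.00
Σ | 7380.00 |  |  | 332100.00 | 743220.00
x̄ = 332100.00 / 7380.00 = 45.00 mm
ȳ = 743220.00 / 7380.00 = 100.71 mm

x̄ = 45.00 mm, ȳ = 100.71 mm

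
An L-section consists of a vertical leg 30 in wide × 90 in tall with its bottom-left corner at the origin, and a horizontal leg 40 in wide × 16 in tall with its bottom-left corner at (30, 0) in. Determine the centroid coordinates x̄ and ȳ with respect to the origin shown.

x̄ = 21.71 in, ȳ = 37.91 in

Part | A | x̄ᵢ | ȳᵢ | A·x̄ᵢ | A·ȳᵢ
vertical leg | 2700.00 | 15.00 | 45.00 | 40500.00 | 121500.00
horizontal leg | 640.00 | 50.00 | 8.00 | 32000.00 | 5120.00
Σ | 3340.00 |  |  | 72500.00 | 126620.00
x̄ = 72500.00 / 3340.00 = 21.71 in
ȳ = 126620.00 / 3340.00 = 37.91 in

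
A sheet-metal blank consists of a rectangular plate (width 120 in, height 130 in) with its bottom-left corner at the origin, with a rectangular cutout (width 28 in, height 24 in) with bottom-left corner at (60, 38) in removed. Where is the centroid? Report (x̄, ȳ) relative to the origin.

x̄ = 59.37 in, ȳ = 65.68 in

plate: A = 120 × 130 = 15600.00, centroid at (60.00, 65.00).
hole: A = −(28 × 24) = -672.00, centroid at (74.00, 50.00).
ΣA = 14928.00 in²
ΣAx̄ = (15600.00)(60.00) + (-672.00)(74.00) = 886272.00 in³
ΣAȳ = (15600.00)(65.00) + (-672.00)(50.00) = 980400.00 in³
x̄ = 886272.00 / 14928.00 = 59.37 in
ȳ = 980400.00 / 14928.00 = 65.68 in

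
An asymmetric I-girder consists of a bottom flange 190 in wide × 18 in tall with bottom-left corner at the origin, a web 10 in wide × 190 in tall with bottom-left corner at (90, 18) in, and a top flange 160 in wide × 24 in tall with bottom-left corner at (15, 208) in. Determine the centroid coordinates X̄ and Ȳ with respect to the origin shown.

bottom flange: A = 190 × 18 = 3420.00, centroid at (95.00, 9.00).
web: A = 10 × 190 = 1900.00, centroid at (95.00, 113.00).
top flange: A = 160 × 24 = 3840.00, centroid at (95.00, 220.00).
ΣA = 9160.00 in²
ΣAX̄ = (3420.00)(95.00) + (1900.00)(95.00) + (3840.00)(95.00) = 870200.00 in³
ΣAȲ = (3420.00)(9.00) + (1900.00)(113.00) + (3840.00)(220.00) = 1090280.00 in³
X̄ = 870200.00 / 9160.00 = 95.00 in
Ȳ = 1090280.00 / 9160.00 = 119.03 in

X̄ = 95.00 in, Ȳ = 119.03 in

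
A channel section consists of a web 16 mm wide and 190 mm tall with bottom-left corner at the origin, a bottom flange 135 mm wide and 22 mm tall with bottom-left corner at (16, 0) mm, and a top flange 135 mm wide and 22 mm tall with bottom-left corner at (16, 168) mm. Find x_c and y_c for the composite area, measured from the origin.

web: A = 16 × 190 = 3040.00, centroid at (8.00, 95.00).
bottom flange: A = 135 × 22 = 2970.00, centroid at (83.50, 11.00).
top flange: A = 135 × 22 = 2970.00, centroid at (83.50, 179.00).
ΣA = 8980.00 mm²
ΣAx_c = (3040.00)(8.00) + (2970.00)(83.50) + (2970.00)(83.50) = 520310.00 mm³
ΣAy_c = (3040.00)(95.00) + (2970.00)(11.00) + (2970.00)(179.00) = 853100.00 mm³
x_c = 520310.00 / 8980.00 = 57.94 mm
y_c = 853100.00 / 8980.00 = 95.00 mm

x_c = 57.94 mm, y_c = 95.00 mm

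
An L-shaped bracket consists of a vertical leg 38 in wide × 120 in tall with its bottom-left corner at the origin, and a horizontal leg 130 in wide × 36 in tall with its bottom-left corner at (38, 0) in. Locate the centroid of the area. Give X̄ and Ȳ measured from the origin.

vertical leg: A = 38 × 120 = 4560.00, centroid at (19.00, 60.00).
horizontal leg: A = 130 × 36 = 4680.00, centroid at (103.00, 18.00).
ΣA = 9240.00 in²
ΣAX̄ = (4560.00)(19.00) + (4680.00)(103.00) = 568680.00 in³
ΣAȲ = (4560.00)(60.00) + (4680.00)(18.00) = 357840.00 in³
X̄ = 568680.00 / 9240.00 = 61.55 in
Ȳ = 357840.00 / 9240.00 = 38.73 in

X̄ = 61.55 in, Ȳ = 38.73 in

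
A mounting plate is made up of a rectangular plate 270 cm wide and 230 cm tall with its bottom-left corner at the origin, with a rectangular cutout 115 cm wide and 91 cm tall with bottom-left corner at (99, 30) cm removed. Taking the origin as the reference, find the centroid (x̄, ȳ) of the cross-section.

plate: A = 270 × 230 = 62100.00, centroid at (135.00, 115.00).
hole: A = −(115 × 91) = -10465.00, centroid at (156.50, 75.50).
ΣA = 51635.00 cm²
ΣAx̄ = (62100.00)(135.00) + (-10465.00)(156.50) = 6745727.50 cm³
ΣAȳ = (62100.00)(115.00) + (-10465.00)(75.50) = 6351392.50 cm³
x̄ = 6745727.50 / 51635.00 = 130.64 cm
ȳ = 6351392.50 / 51635.00 = 123.01 cm

x̄ = 130.64 cm, ȳ = 123.01 cm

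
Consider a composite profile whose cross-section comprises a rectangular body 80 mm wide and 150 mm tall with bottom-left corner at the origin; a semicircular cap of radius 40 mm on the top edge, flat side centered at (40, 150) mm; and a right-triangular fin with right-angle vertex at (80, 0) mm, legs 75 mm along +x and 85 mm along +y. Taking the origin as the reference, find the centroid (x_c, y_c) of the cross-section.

rectangular body: A = 80 × 150 = 12000.00, centroid at (40.00, 75.00).
semicircular top: A = ½π·40² = 2513.27, centroid at (40.00, 166.98).
triangular fin: A = ½·75·85 = 3187.50, centroid at (105.00, 28.33).
ΣA = 17700.77 mm²
ΣAx_c = (12000.00)(40.00) + (2513.27)(40.00) + (3187.50)(105.00) = 915218.46 mm³
ΣAy_c = (12000.00)(75.00) + (2513.27)(166.98) + (3187.50)(28.33) = 1409970.29 mm³
x_c = 915218.46 / 17700.77 = 51.70 mm
y_c = 1409970.29 / 17700.77 = 79.66 mm

x_c = 51.70 mm, y_c = 79.66 mm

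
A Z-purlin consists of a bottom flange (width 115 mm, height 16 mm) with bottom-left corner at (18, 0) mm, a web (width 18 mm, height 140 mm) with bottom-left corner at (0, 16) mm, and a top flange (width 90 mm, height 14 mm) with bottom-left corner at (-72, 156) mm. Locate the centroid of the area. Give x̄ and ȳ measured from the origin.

Part | A | x̄ᵢ | ȳᵢ | A·x̄ᵢ | A·ȳᵢ
bottom flange | 1840.00 | 75.50 | 8.00 | 138920.00 | 14720.00
web | 2520.00 | 9.00 | 86.00 | 22680.00 | 216720.00
top flange | 1260.00 | -27.00 | 163.00 | -34020.00 | 205380.00
Σ | 5620.00 |  |  | 127580.00 | 436820.00
x̄ = 127580.00 / 5620.00 = 22.70 mm
ȳ = 436820.00 / 5620.00 = 77.73 mm

x̄ = 22.70 mm, ȳ = 77.73 mm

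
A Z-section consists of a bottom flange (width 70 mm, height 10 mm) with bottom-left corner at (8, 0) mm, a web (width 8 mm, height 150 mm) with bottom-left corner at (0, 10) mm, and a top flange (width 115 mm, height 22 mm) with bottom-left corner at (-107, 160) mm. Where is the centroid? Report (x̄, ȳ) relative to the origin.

bottom flange: A = 70 × 10 = 700.00, centroid at (43.00, 5.00).
web: A = 8 × 150 = 1200.00, centroid at (4.00, 85.00).
top flange: A = 115 × 22 = 2530.00, centroid at (-49.50, 171.00).
ΣA = 4430.00 mm², ΣAx̄ = -90335.00 mm³, ΣAȳ = 538130.00 mm³.
x̄ = -90335.00/4430.00 = -20.39 mm; ȳ = 538130.00/4430.00 = 121.47 mm.

x̄ = -20.39 mm, ȳ = 121.47 mm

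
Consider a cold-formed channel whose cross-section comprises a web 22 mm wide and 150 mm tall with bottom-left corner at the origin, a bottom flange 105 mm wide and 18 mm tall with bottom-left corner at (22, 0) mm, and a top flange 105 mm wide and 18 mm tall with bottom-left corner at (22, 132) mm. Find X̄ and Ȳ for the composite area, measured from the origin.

web: A = 22 × 150 = 3300.00, centroid at (11.00, 75.00).
bottom flange: A = 105 × 18 = 1890.00, centroid at (74.50, 9.00).
top flange: A = 105 × 18 = 1890.00, centroid at (74.50, 141.00).
ΣA = 7080.00 mm², ΣAX̄ = 317910.00 mm³, ΣAȲ = 531000.00 mm³.
X̄ = 317910.00/7080.00 = 44.90 mm; Ȳ = 531000.00/7080.00 = 75.00 mm.

X̄ = 44.90 mm, Ȳ = 75.00 mm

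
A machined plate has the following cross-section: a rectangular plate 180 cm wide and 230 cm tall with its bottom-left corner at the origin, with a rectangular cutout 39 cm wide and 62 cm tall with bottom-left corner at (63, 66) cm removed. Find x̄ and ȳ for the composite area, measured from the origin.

x̄ = 90.47 cm, ȳ = 116.12 cm

plate: A = 180 × 230 = 41400.00, centroid at (90.00, 115.00).
hole: A = −(39 × 62) = -2418.00, centroid at (82.50, 97.00).
ΣA = 38982.00 cm², ΣAx̄ = 3526515.00 cm³, ΣAȳ = 4526454.00 cm³.
x̄ = 3526515.00/38982.00 = 90.47 cm; ȳ = 4526454.00/38982.00 = 116.12 cm.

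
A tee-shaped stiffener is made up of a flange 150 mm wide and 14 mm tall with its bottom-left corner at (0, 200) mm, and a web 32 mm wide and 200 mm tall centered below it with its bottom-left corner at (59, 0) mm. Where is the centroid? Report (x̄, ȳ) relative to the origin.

x̄ = 75.00 mm, ȳ = 126.44 mm

web: A = 32 × 200 = 6400.00, centroid at (75.00, 100.00).
flange: A = 150 × 14 = 2100.00, centroid at (75.00, 207.00).
ΣA = 8500.00 mm²
ΣAx̄ = (6400.00)(75.00) + (2100.00)(75.00) = 637500.00 mm³
ΣAȳ = (6400.00)(100.00) + (2100.00)(207.00) = 1074700.00 mm³
x̄ = 637500.00 / 8500.00 = 75.00 mm
ȳ = 1074700.00 / 8500.00 = 126.44 mm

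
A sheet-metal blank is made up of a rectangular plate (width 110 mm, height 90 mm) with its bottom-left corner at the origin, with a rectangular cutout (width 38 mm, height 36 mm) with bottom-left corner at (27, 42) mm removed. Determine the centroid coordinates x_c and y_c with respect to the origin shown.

plate: A = 110 × 90 = 9900.00, centroid at (55.00, 45.00).
hole: A = −(38 × 36) = -1368.00, centroid at (46.00, 60.00).
ΣA = 8532.00 mm²
ΣAx_c = (9900.00)(55.00) + (-1368.00)(46.00) = 481572.00 mm³
ΣAy_c = (9900.00)(45.00) + (-1368.00)(60.00) = 363420.00 mm³
x_c = 481572.00 / 8532.00 = 56.44 mm
y_c = 363420.00 / 8532.00 = 42.59 mm

x_c = 56.44 mm, y_c = 42.59 mm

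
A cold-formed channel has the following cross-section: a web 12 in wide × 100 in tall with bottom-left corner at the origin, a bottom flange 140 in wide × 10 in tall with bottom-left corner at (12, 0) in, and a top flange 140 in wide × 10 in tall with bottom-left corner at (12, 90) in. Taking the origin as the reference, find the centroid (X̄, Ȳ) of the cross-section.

Part | A | x̄ᵢ | ȳᵢ | A·x̄ᵢ | A·ȳᵢ
web | 1200.00 | 6.00 | 50.00 | 7200.00 | 60000.00
bottom flange | 1400.00 | 82.00 | 5.00 | 114800.00 | 7000.00
top flange | 1400.00 | 82.00 | 95.00 | 114800.00 | 133000.00
Σ | 4000.00 |  |  | 236800.00 | 200000.00
X̄ = 236800.00 / 4000.00 = 59.20 in
Ȳ = 200000.00 / 4000.00 = 50.00 in

X̄ = 59.20 in, Ȳ = 50.00 in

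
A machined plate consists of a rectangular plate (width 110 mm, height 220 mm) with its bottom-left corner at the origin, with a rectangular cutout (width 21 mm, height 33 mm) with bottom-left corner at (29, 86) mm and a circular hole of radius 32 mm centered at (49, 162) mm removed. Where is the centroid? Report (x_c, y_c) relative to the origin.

plate: A = 110 × 220 = 24200.00, centroid at (55.00, 110.00).
hole 1: A = −(21 × 33) = -693.00, centroid at (39.50, 102.50).
hole 2: A = −π·32² = -3216.99, centroid at (49.00, 162.00).
ΣA = 20290.01 mm²
ΣAx_c = (24200.00)(55.00) + (-693.00)(39.50) + (-3216.99)(49.00) = 1145993.95 mm³
ΣAy_c = (24200.00)(110.00) + (-693.00)(102.50) + (-3216.99)(162.00) = 2069814.98 mm³
x_c = 1145993.95 / 20290.01 = 56.48 mm
y_c = 2069814.98 / 20290.01 = 102.01 mm

x_c = 56.48 mm, y_c = 102.01 mm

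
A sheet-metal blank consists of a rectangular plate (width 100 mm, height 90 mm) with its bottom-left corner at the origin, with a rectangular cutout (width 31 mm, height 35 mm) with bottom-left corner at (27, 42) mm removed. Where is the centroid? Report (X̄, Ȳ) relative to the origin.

Part | A | x̄ᵢ | ȳᵢ | A·x̄ᵢ | A·ȳᵢ
plate | 9000.00 | 50.00 | 45.00 | 450000.00 | 405000.00
hole | -1085.00 | 42.50 | 59.50 | -46112.50 | -64557.50
Σ | 7915.00 |  |  | 403887.50 | 340442.50
X̄ = 403887.50 / 7915.00 = 51.03 mm
Ȳ = 340442.50 / 7915.00 = 43.01 mm

X̄ = 51.03 mm, Ȳ = 43.01 mm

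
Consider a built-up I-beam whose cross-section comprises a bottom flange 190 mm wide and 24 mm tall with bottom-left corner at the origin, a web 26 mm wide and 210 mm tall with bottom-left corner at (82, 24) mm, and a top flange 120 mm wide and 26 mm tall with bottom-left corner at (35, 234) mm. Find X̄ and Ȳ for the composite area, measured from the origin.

bottom flange: A = 190 × 24 = 4560.00, centroid at (95.00, 12.00).
web: A = 26 × 210 = 5460.00, centroid at (95.00, 129.00).
top flange: A = 120 × 26 = 3120.00, centroid at (95.00, 247.00).
ΣA = 13140.00 mm², ΣAX̄ = 1248300.00 mm³, ΣAȲ = 1529700.00 mm³.
X̄ = 1248300.00/13140.00 = 95.00 mm; Ȳ = 1529700.00/13140.00 = 116.42 mm.

X̄ = 95.00 mm, Ȳ = 116.42 mm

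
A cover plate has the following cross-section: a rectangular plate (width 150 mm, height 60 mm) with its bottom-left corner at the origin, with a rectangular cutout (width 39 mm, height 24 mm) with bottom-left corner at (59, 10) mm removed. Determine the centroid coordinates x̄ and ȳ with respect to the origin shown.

x̄ = 74.59 mm, ȳ = 30.93 mm

plate: A = 150 × 60 = 9000.00, centroid at (75.00, 30.00).
hole: A = −(39 × 24) = -936.00, centroid at (78.50, 22.00).
ΣA = 8064.00 mm², ΣAx̄ = 601524.00 mm³, ΣAȳ = 249408.00 mm³.
x̄ = 601524.00/8064.00 = 74.59 mm; ȳ = 249408.00/8064.00 = 30.93 mm.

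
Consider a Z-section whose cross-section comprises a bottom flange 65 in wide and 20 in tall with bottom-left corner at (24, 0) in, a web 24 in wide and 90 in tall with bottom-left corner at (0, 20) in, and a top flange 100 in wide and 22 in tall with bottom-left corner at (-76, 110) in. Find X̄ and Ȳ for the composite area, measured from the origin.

X̄ = 7.45 in, Ȳ = 74.13 in

bottom flange: A = 65 × 20 = 1300.00, centroid at (56.50, 10.00).
web: A = 24 × 90 = 2160.00, centroid at (12.00, 65.00).
top flange: A = 100 × 22 = 2200.00, centroid at (-26.00, 121.00).
ΣA = 5660.00 in²
ΣAX̄ = (1300.00)(56.50) + (2160.00)(12.00) + (2200.00)(-26.00) = 42170.00 in³
ΣAȲ = (1300.00)(10.00) + (2160.00)(65.00) + (2200.00)(121.00) = 419600.00 in³
X̄ = 42170.00 / 5660.00 = 7.45 in
Ȳ = 419600.00 / 5660.00 = 74.13 in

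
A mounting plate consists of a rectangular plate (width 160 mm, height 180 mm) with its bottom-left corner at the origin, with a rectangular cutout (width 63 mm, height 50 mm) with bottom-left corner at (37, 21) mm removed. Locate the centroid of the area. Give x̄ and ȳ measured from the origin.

x̄ = 81.41 mm, ȳ = 95.40 mm

plate: A = 160 × 180 = 28800.00, centroid at (80.00, 90.00).
hole: A = −(63 × 50) = -3150.00, centroid at (68.50, 46.00).
ΣA = 25650.00 mm², ΣAx̄ = 2088225.00 mm³, ΣAȳ = 2447100.00 mm³.
x̄ = 2088225.00/25650.00 = 81.41 mm; ȳ = 2447100.00/25650.00 = 95.40 mm.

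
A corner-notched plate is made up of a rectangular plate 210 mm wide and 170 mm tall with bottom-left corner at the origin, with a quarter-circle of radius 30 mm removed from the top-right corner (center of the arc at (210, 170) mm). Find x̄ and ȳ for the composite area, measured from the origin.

plate: A = 210 × 170 = 35700.00, centroid at (105.00, 85.00).
removed quarter-circle: A = −¼π·30² = -706.86, centroid at (197.27, 157.27).
ΣA = 34993.14 mm²
ΣAx̄ = (35700.00)(105.00) + (-706.86)(197.27) = 3609059.75 mm³
ΣAȳ = (35700.00)(85.00) + (-706.86)(157.27) = 2923334.08 mm³
x̄ = 3609059.75 / 34993.14 = 103.14 mm
ȳ = 2923334.08 / 34993.14 = 83.54 mm

x̄ = 103.14 mm, ȳ = 83.54 mm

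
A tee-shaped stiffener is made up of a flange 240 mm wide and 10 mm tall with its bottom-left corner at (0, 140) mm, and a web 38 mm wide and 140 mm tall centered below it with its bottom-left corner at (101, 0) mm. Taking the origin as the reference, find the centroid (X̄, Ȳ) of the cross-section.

Part | A | x̄ᵢ | ȳᵢ | A·x̄ᵢ | A·ȳᵢ
web | 5320.00 | 120.00 | 70.00 | 638400.00 | 372400.00
flange | 2400.00 | 120.00 | 145.00 | 288000.00 | 348000.00
Σ | 7720.00 |  |  | 926400.00 | 720400.00
X̄ = 926400.00 / 7720.00 = 120.00 mm
Ȳ = 720400.00 / 7720.00 = 93.32 mm

X̄ = 120.00 mm, Ȳ = 93.32 mm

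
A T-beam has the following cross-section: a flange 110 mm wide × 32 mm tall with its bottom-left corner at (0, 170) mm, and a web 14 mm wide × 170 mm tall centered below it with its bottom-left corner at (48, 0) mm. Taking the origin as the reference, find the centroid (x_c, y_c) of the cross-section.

web: A = 14 × 170 = 2380.00, centroid at (55.00, 85.00).
flange: A = 110 × 32 = 3520.00, centroid at (55.00, 186.00).
ΣA = 5900.00 mm²
ΣAx_c = (2380.00)(55.00) + (3520.00)(55.00) = 324500.00 mm³
ΣAy_c = (2380.00)(85.00) + (3520.00)(186.00) = 857020.00 mm³
x_c = 324500.00 / 5900.00 = 55.00 mm
y_c = 857020.00 / 5900.00 = 145.26 mm

x_c = 55.00 mm, y_c = 145.26 mm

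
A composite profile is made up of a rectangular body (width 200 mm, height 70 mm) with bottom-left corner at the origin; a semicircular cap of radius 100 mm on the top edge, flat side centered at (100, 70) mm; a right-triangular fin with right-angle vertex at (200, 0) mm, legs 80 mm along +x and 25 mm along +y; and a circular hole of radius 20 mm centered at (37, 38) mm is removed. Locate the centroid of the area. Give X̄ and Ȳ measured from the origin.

rectangular body: A = 200 × 70 = 14000.00, centroid at (100.00, 35.00).
semicircular top: A = ½π·100² = 15707.96, centroid at (100.00, 112.44).
triangular fin: A = ½·80·25 = 1000.00, centroid at (226.67, 8.33).
hole: A = −π·20² = -1256.64, centroid at (37.00, 38.00).
ΣA = 29451.33 mm², ΣAX̄ = 3150967.42 mm³, ΣAȲ = 2216805.22 mm³.
X̄ = 3150967.42/29451.33 = 106.99 mm; Ȳ = 2216805.22/29451.33 = 75.27 mm.

X̄ = 106.99 mm, Ȳ = 75.27 mm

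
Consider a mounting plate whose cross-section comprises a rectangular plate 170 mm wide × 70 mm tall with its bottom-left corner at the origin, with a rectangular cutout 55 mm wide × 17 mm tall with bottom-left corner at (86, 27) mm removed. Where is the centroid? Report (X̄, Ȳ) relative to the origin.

Part | A | x̄ᵢ | ȳᵢ | A·x̄ᵢ | A·ȳᵢ
plate | 11900.00 | 85.00 | 35.00 | 1011500.00 | 416500.00
hole | -935.00 | 113.50 | 35.50 | -106122.50 | -33192.50
Σ | 10965.00 |  |  | 905377.50 | 383307.50
X̄ = 905377.50 / 10965.00 = 82.57 mm
Ȳ = 383307.50 / 10965.00 = 34.96 mm

X̄ = 82.57 mm, Ȳ = 34.96 mm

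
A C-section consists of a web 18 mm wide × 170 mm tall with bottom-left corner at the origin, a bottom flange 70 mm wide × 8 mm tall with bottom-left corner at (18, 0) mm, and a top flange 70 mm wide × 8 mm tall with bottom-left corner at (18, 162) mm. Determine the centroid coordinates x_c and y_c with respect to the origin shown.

web: A = 18 × 170 = 3060.00, centroid at (9.00, 85.00).
bottom flange: A = 70 × 8 = 560.00, centroid at (53.00, 4.00).
top flange: A = 70 × 8 = 560.00, centroid at (53.00, 166.00).
ΣA = 4180.00 mm²
ΣAx_c = (3060.00)(9.00) + (560.00)(53.00) + (560.00)(53.00) = 86900.00 mm³
ΣAy_c = (3060.00)(85.00) + (560.00)(4.00) + (560.00)(166.00) = 355300.00 mm³
x_c = 86900.00 / 4180.00 = 20.79 mm
y_c = 355300.00 / 4180.00 = 85.00 mm

x_c = 20.79 mm, y_c = 85.00 mm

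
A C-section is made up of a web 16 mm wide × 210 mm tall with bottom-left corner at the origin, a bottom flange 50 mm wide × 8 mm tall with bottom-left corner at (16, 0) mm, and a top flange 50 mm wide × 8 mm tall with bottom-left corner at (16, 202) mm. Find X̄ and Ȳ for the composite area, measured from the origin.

X̄ = 14.35 mm, Ȳ = 105.00 mm

web: A = 16 × 210 = 3360.00, centroid at (8.00, 105.00).
bottom flange: A = 50 × 8 = 400.00, centroid at (41.00, 4.00).
top flange: A = 50 × 8 = 400.00, centroid at (41.00, 206.00).
ΣA = 4160.00 mm²
ΣAX̄ = (3360.00)(8.00) + (400.00)(41.00) + (400.00)(41.00) = 59680.00 mm³
ΣAȲ = (3360.00)(105.00) + (400.00)(4.00) + (400.00)(206.00) = 436800.00 mm³
X̄ = 59680.00 / 4160.00 = 14.35 mm
Ȳ = 436800.00 / 4160.00 = 105.00 mm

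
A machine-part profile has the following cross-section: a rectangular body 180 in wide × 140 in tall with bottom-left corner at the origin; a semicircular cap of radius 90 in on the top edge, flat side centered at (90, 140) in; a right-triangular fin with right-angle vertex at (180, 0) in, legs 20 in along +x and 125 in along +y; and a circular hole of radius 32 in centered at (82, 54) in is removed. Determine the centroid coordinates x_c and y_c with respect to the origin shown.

x_c = 94.08 in, y_c = 108.73 in

rectangular body: A = 180 × 140 = 25200.00, centroid at (90.00, 70.00).
semicircular top: A = ½π·90² = 12723.45, centroid at (90.00, 178.20).
triangular fin: A = ½·20·125 = 1250.00, centroid at (186.67, 41.67).
hole: A = −π·32² = -3216.99, centroid at (82.00, 54.00).
ΣA = 35956.46 in²
ΣAx_c = (25200.00)(90.00) + (12723.45)(90.00) + (1250.00)(186.67) + (-3216.99)(82.00) = 3382650.60 in³
ΣAy_c = (25200.00)(70.00) + (12723.45)(178.20) + (1250.00)(41.67) + (-3216.99)(54.00) = 3909648.86 in³
x_c = 3382650.60 / 35956.46 = 94.08 in
y_c = 3909648.86 / 35956.46 = 108.73 in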